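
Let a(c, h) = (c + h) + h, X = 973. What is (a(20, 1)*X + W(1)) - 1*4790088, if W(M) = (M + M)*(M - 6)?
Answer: -4768692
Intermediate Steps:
a(c, h) = c + 2*h
W(M) = 2*M*(-6 + M) (W(M) = (2*M)*(-6 + M) = 2*M*(-6 + M))
(a(20, 1)*X + W(1)) - 1*4790088 = ((20 + 2*1)*973 + 2*1*(-6 + 1)) - 1*4790088 = ((20 + 2)*973 + 2*1*(-5)) - 4790088 = (22*973 - 10) - 4790088 = (21406 - 10) - 4790088 = 21396 - 4790088 = -4768692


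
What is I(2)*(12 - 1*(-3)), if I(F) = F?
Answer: 30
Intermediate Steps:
I(2)*(12 - 1*(-3)) = 2*(12 - 1*(-3)) = 2*(12 + 3) = 2*15 = 30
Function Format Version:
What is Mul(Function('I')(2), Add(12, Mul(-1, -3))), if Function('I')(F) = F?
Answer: 30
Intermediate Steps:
Mul(Function('I')(2), Add(12, Mul(-1, -3))) = Mul(2, Add(12, Mul(-1, -3))) = Mul(2, Add(12, 3)) = Mul(2, 15) = 30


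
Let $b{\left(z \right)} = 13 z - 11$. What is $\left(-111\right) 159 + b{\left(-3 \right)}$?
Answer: $-17699$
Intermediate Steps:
$b{\left(z \right)} = -11 + 13 z$
$\left(-111\right) 159 + b{\left(-3 \right)} = \left(-111\right) 159 + \left(-11 + 13 \left(-3\right)\right) = -17649 - 50 = -17699$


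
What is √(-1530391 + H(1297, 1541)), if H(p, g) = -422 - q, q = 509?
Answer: I*√1531322 ≈ 1237.5*I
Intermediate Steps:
H(p, g) = -931 (H(p, g) = -422 - 1*509 = -422 - 509 = -931)
√(-1530391 + H(1297, 1541)) = √(-1530391 - 931) = √(-1531322) = I*√1531322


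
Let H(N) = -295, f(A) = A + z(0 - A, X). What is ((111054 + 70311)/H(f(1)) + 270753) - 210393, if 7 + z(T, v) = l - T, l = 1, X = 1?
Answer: 3524967/59 ≈ 59745.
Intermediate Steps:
z(T, v) = -6 - T (z(T, v) = -7 + (1 - T) = -6 - T)
f(A) = -6 + 2*A (f(A) = A + (-6 - (0 - A)) = A + (-6 - (-1)*A) = A + (-6 + A) = -6 + 2*A)
((111054 + 70311)/H(f(1)) + 270753) - 210393 = ((111054 + 70311)/(-295) + 270753) - 210393 = (181365*(-1/295) + 270753) - 210393 = (-36273/59 + 270753) - 210393 = 15938154/59 - 210393 = 3524967/59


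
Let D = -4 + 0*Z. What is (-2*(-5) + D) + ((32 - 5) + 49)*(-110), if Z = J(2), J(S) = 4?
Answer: -8354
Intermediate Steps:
Z = 4
D = -4 (D = -4 + 0*4 = -4 + 0 = -4)
(-2*(-5) + D) + ((32 - 5) + 49)*(-110) = (-2*(-5) - 4) + ((32 - 5) + 49)*(-110) = (10 - 4) + (27 + 49)*(-110) = 6 + 76*(-110) = 6 - 8360 = -8354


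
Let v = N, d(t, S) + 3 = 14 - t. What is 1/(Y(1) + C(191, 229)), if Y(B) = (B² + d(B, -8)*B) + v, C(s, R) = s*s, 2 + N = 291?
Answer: 1/36781 ≈ 2.7188e-5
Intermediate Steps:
d(t, S) = 11 - t (d(t, S) = -3 + (14 - t) = 11 - t)
N = 289 (N = -2 + 291 = 289)
v = 289
C(s, R) = s²
Y(B) = 289 + B² + B*(11 - B) (Y(B) = (B² + (11 - B)*B) + 289 = (B² + B*(11 - B)) + 289 = 289 + B² + B*(11 - B))
1/(Y(1) + C(191, 229)) = 1/((289 + 11*1) + 191²) = 1/((289 + 11) + 36481) = 1/(300 + 36481) = 1/36781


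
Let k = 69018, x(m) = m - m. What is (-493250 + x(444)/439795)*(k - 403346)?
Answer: 164907286000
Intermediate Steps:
x(m) = 0
(-493250 + x(444)/439795)*(k - 403346) = (-493250 + 0/439795)*(69018 - 403346) = (-493250 + 0*(1/439795))*(-334328) = (-493250 + 0)*(-334328) = -493250*(-334328) = 164907286000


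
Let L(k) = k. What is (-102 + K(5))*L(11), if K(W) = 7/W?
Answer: -5533/5 ≈ -1106.6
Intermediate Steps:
(-102 + K(5))*L(11) = (-102 + 7/5)*11 = -503/5*11 = -5533/5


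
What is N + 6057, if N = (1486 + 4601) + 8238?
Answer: 20382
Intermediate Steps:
N = 14325 (N = 6087 + 8238 = 14325)
N + 6057 = 14325 + 6057 = 20382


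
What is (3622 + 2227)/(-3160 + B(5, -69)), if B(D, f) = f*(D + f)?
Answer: 5849/1256 ≈ 4.6568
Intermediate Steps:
(3622 + 2227)/(-3160 + B(5, -69)) = (3622 + 2227)/(-3160 - 69*(5 - 69)) = 5849/(-3160 - 69*(-64)) = 5849/(-3160 + 4416) = 5849/1256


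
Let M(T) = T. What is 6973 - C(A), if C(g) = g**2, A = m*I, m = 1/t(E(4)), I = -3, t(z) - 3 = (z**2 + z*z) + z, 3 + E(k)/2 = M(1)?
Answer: 6701044/961 ≈ 6973.0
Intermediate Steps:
E(k) = -4 (E(k) = -6 + 2*1 = -6 + 2 = -4)
t(z) = 3 + z + 2*z**2 (t(z) = 3 + ((z**2 + z*z) + z) = 3 + ((z**2 + z**2) + z) = 3 + (2*z**2 + z) = 3 + (z + 2*z**2) = 3 + z + 2*z**2)
m = 1/31 (m = 1/(3 - 4 + 2*(-4)**2) = 1/(3 - 4 + 2*16) = 1/(3 - 4 + 32) = 1/31 ≈ 0.032258)
A = -3/31 (A = (1/31)*(-3) = -3/31 ≈ -0.096774)
6973 - C(A) = 6973 - (-3/31)**2 = 6973 - 1*9/961 = 6973 - 9/961 = 6701044/961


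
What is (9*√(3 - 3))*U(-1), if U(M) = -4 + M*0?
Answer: 0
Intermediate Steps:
U(M) = -4 (U(M) = -4 + 0 = -4)
(9*√(3 - 3))*U(-1) = (9*√(3 - 3))*(-4) = (9*√0)*(-4) = (9*0)*(-4) = 0*(-4) = 0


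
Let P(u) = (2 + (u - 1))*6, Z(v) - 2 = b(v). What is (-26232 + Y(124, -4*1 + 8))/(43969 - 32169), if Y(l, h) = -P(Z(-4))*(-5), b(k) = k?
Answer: -13131/5900 ≈ -2.2256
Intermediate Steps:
Z(v) = 2 + v
P(u) = 6 + 6*u (P(u) = (2 + (-1 + u))*6 = (1 + u)*6 = 6 + 6*u)
Y(l, h) = -30 (Y(l, h) = -(6 + 6*(2 - 4))*(-5) = -(6 + 6*(-2))*(-5) = -(6 - 12)*(-5) = -1*(-6)*(-5) = 6*(-5) = -30)
(-26232 + Y(124, -4*1 + 8))/(43969 - 32169) = (-26232 - 30)/(43969 - 32169) = -26262/11800 = -26262*1/11800 = -13131/5900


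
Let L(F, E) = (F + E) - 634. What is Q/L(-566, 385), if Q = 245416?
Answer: -245416/815 ≈ -301.12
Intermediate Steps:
L(F, E) = -634 + E + F (L(F, E) = (E + F) - 634 = -634 + E + F)
Q/L(-566, 385) = 245416/(-634 + 385 - 566) = 245416/(-815) = 245416*(-1/815) = -245416/815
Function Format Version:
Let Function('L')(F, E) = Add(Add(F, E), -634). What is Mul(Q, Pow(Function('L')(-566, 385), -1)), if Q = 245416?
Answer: Rational(-245416, 815) ≈ -301.12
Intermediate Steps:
Function('L')(F, E) = Add(-634, E, F) (Function('L')(F, E) = Add(Add(E, F), -634) = Add(-634, E, F))
Mul(Q, Pow(Function('L')(-566, 385), -1)) = Mul(245416, Pow(Add(-634, 385, -566), -1)) = Mul(245416, Pow(-815, -1)) = Mul(245416, Rational(-1, 815)) = Rational(-245416, 815)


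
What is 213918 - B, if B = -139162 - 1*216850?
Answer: 569930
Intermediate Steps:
B = -356012 (B = -139162 - 216850 = -356012)
213918 - B = 213918 - 1*(-356012) = 213918 + 356012 = 569930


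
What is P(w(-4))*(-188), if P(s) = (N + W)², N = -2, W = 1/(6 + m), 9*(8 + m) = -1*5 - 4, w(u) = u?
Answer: -9212/9 ≈ -1023.6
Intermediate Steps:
m = -9 (m = -8 + (-1*5 - 4)/9 = -8 + (-5 - 4)/9 = -8 + (⅑)*(-9) = -8 - 1 = -9)
W = -⅓ (W = 1/(6 - 9) = 1/(-3) = -⅓ ≈ -0.33333)
P(s) = 49/9 (P(s) = (-2 - ⅓)² = (-7/3)² = 49/9)
P(w(-4))*(-188) = (49/9)*(-188) = -9212/9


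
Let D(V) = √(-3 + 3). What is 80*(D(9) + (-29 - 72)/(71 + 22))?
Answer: -8080/93 ≈ -86.882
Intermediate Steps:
D(V) = 0 (D(V) = √0 = 0)
80*(D(9) + (-29 - 72)/(71 + 22)) = 80*(0 + (-29 - 72)/(71 + 22)) = 80*(0 - 101/93) = 80*(-101/93) = -8080/93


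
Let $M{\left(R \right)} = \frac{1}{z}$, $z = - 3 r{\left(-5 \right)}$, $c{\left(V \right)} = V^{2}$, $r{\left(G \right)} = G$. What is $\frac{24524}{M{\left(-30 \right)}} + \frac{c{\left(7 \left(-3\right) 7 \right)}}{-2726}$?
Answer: $\frac{1002764751}{2726} \approx 3.6785 \cdot 10^{5}$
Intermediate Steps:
$z = 15$ ($z = \left(-3\right) \left(-5\right) = 15$)
$M{\left(R \right)} = \frac{1}{15}$
$\frac{24524}{M{\left(-30 \right)}} + \frac{c{\left(7 \left(-3\right) 7 \right)}}{-2726} = 24524 \frac{1}{\frac{1}{15}} + \frac{\left(7 \left(-3\right) 7\right)^{2}}{-2726} = 24524 \cdot 15 + \left(\left(-21\right) 7\right)^{2} \left(- \frac{1}{2726}\right) = 367860 + \left(-147\right)^{2} \left(- \frac{1}{2726}\right) = 367860 + 21609 \left(- \frac{1}{2726}\right) = 367860 - \frac{21609}{2726} = \frac{1002764751}{2726}$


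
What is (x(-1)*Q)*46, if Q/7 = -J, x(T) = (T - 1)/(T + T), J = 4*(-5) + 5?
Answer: 4830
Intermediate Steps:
J = -15 (J = -20 + 5 = -15)
x(T) = (-1 + T)/(2*T) (x(T) = (-1 + T)/((2*T)) = (-1 + T)*(1/(2*T)) = (-1 + T)/(2*T))
Q = 105 (Q = 7*(-1*(-15)) = 7*15 = 105)
(x(-1)*Q)*46 = (((½)*(-1 - 1)/(-1))*105)*46 = (((½)*(-1)*(-2))*105)*46 = (1*105)*46 = 105*46 = 4830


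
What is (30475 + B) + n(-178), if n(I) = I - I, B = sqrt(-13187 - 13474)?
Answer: 30475 + I*sqrt(26661) ≈ 30475.0 + 163.28*I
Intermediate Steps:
B = I*sqrt(26661) (B = sqrt(-26661) = I*sqrt(26661) ≈ 163.28*I)
n(I) = 0
(30475 + B) + n(-178) = (30475 + I*sqrt(26661)) + 0 = 30475 + I*sqrt(26661)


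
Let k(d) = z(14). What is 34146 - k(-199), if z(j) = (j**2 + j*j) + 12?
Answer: 33742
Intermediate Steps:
z(j) = 12 + 2*j**2 (z(j) = (j**2 + j**2) + 12 = 2*j**2 + 12 = 12 + 2*j**2)
k(d) = 404 (k(d) = 12 + 2*14**2 = 12 + 2*196 = 12 + 392 = 404)
34146 - k(-199) = 34146 - 1*404 = 34146 - 404 = 33742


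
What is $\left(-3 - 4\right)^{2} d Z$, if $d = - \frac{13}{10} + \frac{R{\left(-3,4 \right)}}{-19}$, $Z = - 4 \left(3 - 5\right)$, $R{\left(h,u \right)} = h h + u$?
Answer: $- \frac{73892}{95} \approx -777.81$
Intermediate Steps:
$R{\left(h,u \right)} = u + h^{2}$ ($R{\left(h,u \right)} = h^{2} + u = u + h^{2}$)
$Z = 8$ ($Z = \left(-4\right) \left(-2\right) = 8$)
$d = - \frac{377}{190}$ ($d = - \frac{13}{10} + \frac{4 + \left(-3\right)^{2}}{-19} = \left(-13\right) \frac{1}{10} + \left(4 + 9\right) \left(- \frac{1}{19}\right) = - \frac{13}{10} + 13 \left(- \frac{1}{19}\right) = - \frac{13}{10} - \frac{13}{19} = - \frac{377}{190} \approx -1.9842$)
$\left(-3 - 4\right)^{2} d Z = \left(-3 - 4\right)^{2} \left(- \frac{377}{190}\right) 8 = \left(-7\right)^{2} \left(- \frac{377}{190}\right) 8 = 49 \left(- \frac{377}{190}\right) 8 = \left(- \frac{18473}{190}\right) 8 = - \frac{73892}{95}$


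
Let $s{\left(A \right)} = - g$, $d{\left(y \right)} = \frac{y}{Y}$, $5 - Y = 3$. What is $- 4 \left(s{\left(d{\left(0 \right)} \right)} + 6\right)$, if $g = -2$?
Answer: $-32$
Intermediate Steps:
$Y = 2$ ($Y = 5 - 3 = 2$)
$d{\left(y \right)} = \frac{y}{2}$
$s{\left(A \right)} = 2$ ($s{\left(A \right)} = \left(-1\right) \left(-2\right) = 2$)
$- 4 \left(s{\left(d{\left(0 \right)} \right)} + 6\right) = - 4 \left(2 + 6\right) = \left(-4\right) 8 = -32$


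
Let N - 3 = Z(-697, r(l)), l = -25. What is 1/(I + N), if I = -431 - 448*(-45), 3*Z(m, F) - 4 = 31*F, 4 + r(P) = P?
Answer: 3/58301 ≈ 5.1457e-5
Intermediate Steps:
r(P) = -4 + P
Z(m, F) = 4/3 + 31*F/3 (Z(m, F) = 4/3 + (31*F)/3 = 4/3 + 31*F/3)
I = 19729 (I = -431 + 20160 = 19729)
N = -886/3 (N = 3 + (4/3 + 31*(-4 - 25)/3) = 3 + (4/3 + (31/3)*(-29)) = 3 + (4/3 - 899/3) = 3 - 895/3 = -886/3 ≈ -295.33)
1/(I + N) = 1/(19729 - 886/3) = 1/(58301/3) = 3/58301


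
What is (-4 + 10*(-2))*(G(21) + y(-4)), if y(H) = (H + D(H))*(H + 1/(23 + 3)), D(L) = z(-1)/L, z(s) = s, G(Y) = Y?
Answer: -11187/13 ≈ -860.54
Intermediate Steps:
D(L) = -1/L
y(H) = (1/26 + H)*(H - 1/H) (y(H) = (H - 1/H)*(H + 1/(23 + 3)) = (H - 1/H)*(H + 1/26) = (H - 1/H)*(1/26 + H) = (1/26 + H)*(H - 1/H))
(-4 + 10*(-2))*(G(21) + y(-4)) = (-4 + 10*(-2))*(21 + (-1 + (-4)² - 1/26/(-4) + (1/26)*(-4))) = (-4 - 20)*(21 + (-1 + 16 - 1/26*(-¼) - 2/13)) = -24*(21 + (-1 + 16 + 1/104 - 2/13)) = -24*(21 + 1545/104) = -24*3729/104 = -11187/13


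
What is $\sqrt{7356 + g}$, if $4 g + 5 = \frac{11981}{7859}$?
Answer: $\frac{\sqrt{1817125773818}}{15718} \approx 85.762$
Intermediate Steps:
$g = - \frac{13657}{15718}$ ($g = - \frac{5}{4} + \frac{11981 \cdot \frac{1}{7859}}{4} = - \frac{5}{4} + \frac{1}{4} \cdot \frac{11981}{7859} = - \frac{5}{4} + \frac{11981}{31436} = - \frac{13657}{15718} \approx -0.86888$)
$\sqrt{7356 + g} = \sqrt{7356 - \frac{13657}{15718}} = \sqrt{\frac{115607951}{15718}} = \frac{\sqrt{1817125773818}}{15718}$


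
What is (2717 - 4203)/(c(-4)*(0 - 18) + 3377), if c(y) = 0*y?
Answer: -1486/3377 ≈ -0.44004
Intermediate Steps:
c(y) = 0
(2717 - 4203)/(c(-4)*(0 - 18) + 3377) = (2717 - 4203)/(0*(0 - 18) + 3377) = -1486/(0*(-18) + 3377) = -1486/(0 + 3377) = -1486/3377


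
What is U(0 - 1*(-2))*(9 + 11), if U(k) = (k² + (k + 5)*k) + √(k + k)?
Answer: 400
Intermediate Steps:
U(k) = k² + k*(5 + k) + √2*√k (U(k) = (k² + (5 + k)*k) + √(2*k) = (k² + k*(5 + k)) + √2*√k = k² + k*(5 + k) + √2*√k)
U(0 - 1*(-2))*(9 + 11) = (2*(0 - 1*(-2))² + 5*(0 - 1*(-2)) + √2*√(0 - 1*(-2)))*(9 + 11) = (2*(0 + 2)² + 5*(0 + 2) + √2*√(0 + 2))*20 = (2*2² + 5*2 + √2*√2)*20 = (2*4 + 10 + 2)*20 = (8 + 10 + 2)*20 = 20*20 = 400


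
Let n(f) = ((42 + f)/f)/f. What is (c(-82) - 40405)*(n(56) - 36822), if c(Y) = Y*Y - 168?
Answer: 39884378247/32 ≈ 1.2464e+9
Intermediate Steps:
c(Y) = -168 + Y² (c(Y) = Y² - 168 = -168 + Y²)
n(f) = (42 + f)/f² (n(f) = ((42 + f)/f)/f = (42 + f)/f²)
(c(-82) - 40405)*(n(56) - 36822) = ((-168 + (-82)²) - 40405)*((42 + 56)/56² - 36822) = ((-168 + 6724) - 40405)*((1/3136)*98 - 36822) = (6556 - 40405)*(1/32 - 36822) = -33849*(-1178303/32) = 39884378247/32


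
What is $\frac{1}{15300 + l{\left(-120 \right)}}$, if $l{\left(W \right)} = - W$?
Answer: $\frac{1}{15420} \approx 6.4851 \cdot 10^{-5}$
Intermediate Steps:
$\frac{1}{15300 + l{\left(-120 \right)}} = \frac{1}{15300 - -120} = \frac{1}{15300 + 120} = \frac{1}{15420}$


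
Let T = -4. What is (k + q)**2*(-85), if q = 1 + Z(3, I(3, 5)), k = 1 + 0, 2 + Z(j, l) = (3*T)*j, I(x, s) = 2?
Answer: -110160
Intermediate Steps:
Z(j, l) = -2 - 12*j (Z(j, l) = -2 + (3*(-4))*j = -2 - 12*j)
k = 1
q = -37 (q = 1 + (-2 - 12*3) = 1 + (-2 - 36) = 1 - 38 = -37)
(k + q)**2*(-85) = (1 - 37)**2*(-85) = (-36)**2*(-85) = 1296*(-85) = -110160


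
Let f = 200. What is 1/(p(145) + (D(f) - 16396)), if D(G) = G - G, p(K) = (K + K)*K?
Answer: 1/25654 ≈ 3.8980e-5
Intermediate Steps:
p(K) = 2*K**2 (p(K) = (2*K)*K = 2*K**2)
D(G) = 0
1/(p(145) + (D(f) - 16396)) = 1/(2*145**2 + (0 - 16396)) = 1/(2*21025 - 16396) = 1/(42050 - 16396) = 1/25654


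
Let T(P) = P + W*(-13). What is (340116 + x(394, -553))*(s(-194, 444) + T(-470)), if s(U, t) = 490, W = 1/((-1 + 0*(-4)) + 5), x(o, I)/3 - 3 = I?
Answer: 11338611/2 ≈ 5.6693e+6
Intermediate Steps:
x(o, I) = 9 + 3*I
W = ¼ (W = 1/((-1 + 0) + 5) = 1/(-1 + 5) = 1/4 = ¼ ≈ 0.25000)
T(P) = -13/4 + P (T(P) = P + (¼)*(-13) = P - 13/4 = -13/4 + P)
(340116 + x(394, -553))*(s(-194, 444) + T(-470)) = (340116 + (9 + 3*(-553)))*(490 + (-13/4 - 470)) = (340116 + (9 - 1659))*(490 - 1893/4) = (340116 - 1650)*(67/4) = 338466*(67/4) = 11338611/2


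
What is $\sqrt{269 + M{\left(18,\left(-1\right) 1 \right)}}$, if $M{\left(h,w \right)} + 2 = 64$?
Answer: $\sqrt{331} \approx 18.193$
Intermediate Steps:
$M{\left(h,w \right)} = 62$ ($M{\left(h,w \right)} = -2 + 64 = 62$)
$\sqrt{269 + M{\left(18,\left(-1\right) 1 \right)}} = \sqrt{269 + 62} = \sqrt{331}$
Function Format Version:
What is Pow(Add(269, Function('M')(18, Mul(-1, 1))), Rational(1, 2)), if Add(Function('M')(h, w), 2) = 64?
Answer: Pow(331, Rational(1, 2)) ≈ 18.193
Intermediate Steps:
Function('M')(h, w) = 62 (Function('M')(h, w) = Add(-2, 64) = 62)
Pow(Add(269, Function('M')(18, Mul(-1, 1))), Rational(1, 2)) = Pow(Add(269, 62), Rational(1, 2)) = Pow(331, Rational(1, 2))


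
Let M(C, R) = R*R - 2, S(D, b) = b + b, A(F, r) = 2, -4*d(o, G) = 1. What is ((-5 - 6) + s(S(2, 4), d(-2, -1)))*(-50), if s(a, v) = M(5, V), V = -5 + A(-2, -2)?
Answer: 200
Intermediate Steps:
d(o, G) = -¼ (d(o, G) = -¼*1 = -¼)
S(D, b) = 2*b
V = -3 (V = -5 + 2 = -3)
M(C, R) = -2 + R² (M(C, R) = R² - 2 = -2 + R²)
s(a, v) = 7 (s(a, v) = -2 + (-3)² = -2 + 9 = 7)
((-5 - 6) + s(S(2, 4), d(-2, -1)))*(-50) = ((-5 - 6) + 7)*(-50) = (-11 + 7)*(-50) = -4*(-50) = 200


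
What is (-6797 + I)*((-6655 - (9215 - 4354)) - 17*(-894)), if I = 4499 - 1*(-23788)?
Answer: 79126180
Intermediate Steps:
I = 28287 (I = 4499 + 23788 = 28287)
(-6797 + I)*((-6655 - (9215 - 4354)) - 17*(-894)) = (-6797 + 28287)*((-6655 - (9215 - 4354)) - 17*(-894)) = 21490*((-6655 - 1*4861) + 15198) = 21490*((-6655 - 4861) + 15198) = 21490*(-11516 + 15198) = 21490*3682 = 79126180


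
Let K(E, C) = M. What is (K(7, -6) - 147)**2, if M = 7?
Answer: 19600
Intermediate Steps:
K(E, C) = 7
(K(7, -6) - 147)**2 = (7 - 147)**2 = (-140)**2 = 19600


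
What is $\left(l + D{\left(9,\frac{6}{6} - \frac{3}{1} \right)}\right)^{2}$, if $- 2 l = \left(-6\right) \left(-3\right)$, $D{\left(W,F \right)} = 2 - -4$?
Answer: $9$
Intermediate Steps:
$D{\left(W,F \right)} = 6$ ($D{\left(W,F \right)} = 2 + 4 = 6$)
$l = -9$ ($l = - \frac{\left(-6\right) \left(-3\right)}{2} = \left(- \frac{1}{2}\right) 18 = -9$)
$\left(l + D{\left(9,\frac{6}{6} - \frac{3}{1} \right)}\right)^{2} = \left(-9 + 6\right)^{2} = \left(-3\right)^{2} = 9$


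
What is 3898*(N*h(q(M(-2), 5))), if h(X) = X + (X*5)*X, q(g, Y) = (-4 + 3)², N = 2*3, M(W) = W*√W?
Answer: 140328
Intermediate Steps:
M(W) = W^(3/2)
N = 6
q(g, Y) = 1 (q(g, Y) = (-1)² = 1)
h(X) = X + 5*X² (h(X) = X + (5*X)*X = X + 5*X²)
3898*(N*h(q(M(-2), 5))) = 3898*(6*(1*(1 + 5*1))) = 3898*(6*(1*(1 + 5))) = 3898*(6*(1*6)) = 3898*(6*6) = 3898*36 = 140328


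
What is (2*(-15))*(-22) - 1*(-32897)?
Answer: 33557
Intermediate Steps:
(2*(-15))*(-22) - 1*(-32897) = -30*(-22) + 32897 = 660 + 32897 = 33557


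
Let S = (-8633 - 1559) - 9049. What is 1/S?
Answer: -1/19241 ≈ -5.1972e-5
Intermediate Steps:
S = -19241 (S = -10192 - 9049 = -19241)
1/S = 1/(-19241) = -1/19241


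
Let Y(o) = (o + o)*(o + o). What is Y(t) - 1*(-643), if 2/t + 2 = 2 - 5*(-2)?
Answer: 16079/25 ≈ 643.16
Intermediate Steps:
t = ⅕ (t = 2/(-2 + (2 - 5*(-2))) = 2/(-2 + (2 + 10)) = 2/(-2 + 12) = 2/10 = 2*(⅒) = ⅕ ≈ 0.20000)
Y(o) = 4*o² (Y(o) = (2*o)*(2*o) = 4*o²)
Y(t) - 1*(-643) = 4*(⅕)² - 1*(-643) = 4*(1/25) + 643 = 4/25 + 643 = 16079/25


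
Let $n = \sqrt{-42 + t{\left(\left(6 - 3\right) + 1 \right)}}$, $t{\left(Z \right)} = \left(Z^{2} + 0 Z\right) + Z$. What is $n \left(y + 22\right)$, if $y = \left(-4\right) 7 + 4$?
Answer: $- 2 i \sqrt{22} \approx - 9.3808 i$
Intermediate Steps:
$t{\left(Z \right)} = Z + Z^{2}$ ($t{\left(Z \right)} = \left(Z^{2} + 0\right) + Z = Z^{2} + Z = Z + Z^{2}$)
$y = -24$ ($y = -28 + 4 = -24$)
$n = i \sqrt{22}$ ($n = \sqrt{-42 + \left(\left(6 - 3\right) + 1\right) \left(1 + \left(\left(6 - 3\right) + 1\right)\right)} = \sqrt{-42 + \left(3 + 1\right) \left(1 + \left(3 + 1\right)\right)} = \sqrt{-42 + 4 \left(1 + 4\right)} = \sqrt{-42 + 4 \cdot 5} = \sqrt{-42 + 20} = \sqrt{-22} = i \sqrt{22} \approx 4.6904 i$)
$n \left(y + 22\right) = i \sqrt{22} \left(-24 + 22\right) = i \sqrt{22} \left(-2\right) = - 2 i \sqrt{22}$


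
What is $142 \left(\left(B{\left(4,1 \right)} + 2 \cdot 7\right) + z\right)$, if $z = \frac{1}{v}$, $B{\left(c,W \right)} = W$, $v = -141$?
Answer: $\frac{300188}{141} \approx 2129.0$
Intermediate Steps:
$z = - \frac{1}{141}$ ($z = \frac{1}{-141} = - \frac{1}{141} \approx -0.0070922$)
$142 \left(\left(B{\left(4,1 \right)} + 2 \cdot 7\right) + z\right) = 142 \left(\left(1 + 2 \cdot 7\right) - \frac{1}{141}\right) = 142 \left(\left(1 + 14\right) - \frac{1}{141}\right) = 142 \left(15 - \frac{1}{141}\right) = 142 \cdot \frac{2114}{141} = \frac{300188}{141}$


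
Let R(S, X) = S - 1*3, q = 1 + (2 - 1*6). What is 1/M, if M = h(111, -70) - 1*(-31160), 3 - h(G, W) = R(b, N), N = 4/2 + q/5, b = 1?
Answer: 1/31165 ≈ 3.2087e-5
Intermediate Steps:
q = -3 (q = 1 + (2 - 6) = 1 - 4 = -3)
N = 7/5 (N = 4/2 - 3/5 = 4*(½) - 3*⅕ = 2 - ⅗ = 7/5 ≈ 1.4000)
R(S, X) = -3 + S (R(S, X) = S - 3 = -3 + S)
h(G, W) = 5 (h(G, W) = 3 - (-3 + 1) = 3 - 1*(-2) = 3 + 2 = 5)
M = 31165 (M = 5 - 1*(-31160) = 5 + 31160 = 31165)
1/M = 1/31165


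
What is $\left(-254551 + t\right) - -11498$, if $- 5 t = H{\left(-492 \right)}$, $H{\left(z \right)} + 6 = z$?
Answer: $- \frac{1214767}{5} \approx -2.4295 \cdot 10^{5}$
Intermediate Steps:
$H{\left(z \right)} = -6 + z$
$t = \frac{498}{5}$ ($t = - \frac{-6 - 492}{5} = \left(- \frac{1}{5}\right) \left(-498\right) = \frac{498}{5} \approx 99.6$)
$\left(-254551 + t\right) - -11498 = \left(-254551 + \frac{498}{5}\right) - -11498 = - \frac{1272257}{5} + \left(-58442 + 69940\right) = - \frac{1272257}{5} + 11498 = - \frac{1214767}{5}$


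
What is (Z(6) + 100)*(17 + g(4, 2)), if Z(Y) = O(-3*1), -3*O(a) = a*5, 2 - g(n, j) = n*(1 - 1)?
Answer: 1995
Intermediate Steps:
g(n, j) = 2 (g(n, j) = 2 - n*(1 - 1) = 2 - n*0 = 2 - 1*0 = 2 + 0 = 2)
O(a) = -5*a/3 (O(a) = -a*5/3 = -5*a/3)
Z(Y) = 5 (Z(Y) = -(-5) = -5/3*(-3) = 5)
(Z(6) + 100)*(17 + g(4, 2)) = (5 + 100)*(17 + 2) = 105*19 = 1995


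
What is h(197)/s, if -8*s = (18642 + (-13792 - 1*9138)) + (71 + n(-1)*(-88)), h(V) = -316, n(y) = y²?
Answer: -2528/4305 ≈ -0.58722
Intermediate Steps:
s = 4305/8 (s = -((18642 + (-13792 - 1*9138)) + (71 + (-1)²*(-88)))/8 = -((18642 + (-13792 - 9138)) + (71 + 1*(-88)))/8 = -((18642 - 22930) + (71 - 88))/8 = -(-4288 - 17)/8 = -⅛*(-4305) = 4305/8 ≈ 538.13)
h(197)/s = -316/4305/8 = -316*8/4305 = -2528/4305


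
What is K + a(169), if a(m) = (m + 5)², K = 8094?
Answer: 38370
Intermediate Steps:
a(m) = (5 + m)²
K + a(169) = 8094 + (5 + 169)² = 8094 + 174² = 8094 + 30276 = 38370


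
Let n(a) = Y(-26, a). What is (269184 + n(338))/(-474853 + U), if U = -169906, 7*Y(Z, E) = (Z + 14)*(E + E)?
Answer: -1876176/4513313 ≈ -0.41570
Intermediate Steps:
Y(Z, E) = 2*E*(14 + Z)/7 (Y(Z, E) = ((Z + 14)*(E + E))/7 = ((14 + Z)*(2*E))/7 = (2*E*(14 + Z))/7 = 2*E*(14 + Z)/7)
n(a) = -24*a/7 (n(a) = 2*a*(14 - 26)/7 = (2/7)*a*(-12) = -24*a/7)
(269184 + n(338))/(-474853 + U) = (269184 - 24/7*338)/(-474853 - 169906) = (269184 - 8112/7)/(-644759) = (1876176/7)*(-1/644759) = -1876176/4513313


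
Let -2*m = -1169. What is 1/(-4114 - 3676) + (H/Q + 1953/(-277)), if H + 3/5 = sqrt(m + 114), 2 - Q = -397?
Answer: -106521743/15104810 + sqrt(2794)/798 ≈ -6.9859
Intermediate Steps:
m = 1169/2 (m = -1/2*(-1169) = 1169/2 ≈ 584.50)
Q = 399 (Q = 2 - 1*(-397) = 2 + 397 = 399)
H = -3/5 + sqrt(2794)/2 (H = -3/5 + sqrt(1169/2 + 114) = -3/5 + sqrt(1397/2) = -3/5 + sqrt(2794)/2 ≈ 25.829)
1/(-4114 - 3676) + (H/Q + 1953/(-277)) = 1/(-4114 - 3676) + ((-3/5 + sqrt(2794)/2)/399 + 1953/(-277)) = 1/(-7790) + ((-3/5 + sqrt(2794)/2)*(1/399) + 1953*(-1/277)) = -1/7790 + ((-1/665 + sqrt(2794)/798) - 1953/277) = -1/7790 + (-1299022/184205 + sqrt(2794)/798) = -106521743/15104810 + sqrt(2794)/798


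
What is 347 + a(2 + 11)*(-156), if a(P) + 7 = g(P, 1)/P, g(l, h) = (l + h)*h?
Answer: 1271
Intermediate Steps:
g(l, h) = h*(h + l) (g(l, h) = (h + l)*h = h*(h + l))
a(P) = -7 + (1 + P)/P (a(P) = -7 + (1*(1 + P))/P = -7 + (1 + P)/P)
347 + a(2 + 11)*(-156) = 347 + (-6 + 1/(2 + 11))*(-156) = 347 + (-6 + 1/13)*(-156) = 347 - 77/13*(-156) = 347 + 924 = 1271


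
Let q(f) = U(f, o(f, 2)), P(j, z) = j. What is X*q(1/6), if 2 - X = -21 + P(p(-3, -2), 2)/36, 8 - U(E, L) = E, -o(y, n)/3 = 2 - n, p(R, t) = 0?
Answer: 1081/6 ≈ 180.17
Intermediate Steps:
o(y, n) = -6 + 3*n (o(y, n) = -3*(2 - n) = -6 + 3*n)
U(E, L) = 8 - E
q(f) = 8 - f
X = 23 (X = 2 - (-21 + 0/36) = 2 - (-21 + 0*(1/36)) = 2 - (-21 + 0) = 2 - 1*(-21) = 2 + 21 = 23)
X*q(1/6) = 23*(8 - 1/6) = 23*(47/6) = 1081/6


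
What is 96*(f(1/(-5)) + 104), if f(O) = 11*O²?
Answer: 250656/25 ≈ 10026.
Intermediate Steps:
96*(f(1/(-5)) + 104) = 96*(11*(1/(-5))² + 104) = 96*(11*(-⅕)² + 104) = 96*(11*(1/25) + 104) = 96*(11/25 + 104) = 96*(2611/25) = 250656/25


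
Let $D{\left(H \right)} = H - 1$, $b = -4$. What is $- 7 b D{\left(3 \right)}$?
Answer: $56$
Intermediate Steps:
$D{\left(H \right)} = -1 + H$
$- 7 b D{\left(3 \right)} = \left(-7\right) \left(-4\right) \left(-1 + 3\right) = 28 \cdot 2 = 56$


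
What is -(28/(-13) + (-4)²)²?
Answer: -32400/169 ≈ -191.72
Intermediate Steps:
-(28/(-13) + (-4)²)² = -(28*(-1/13) + 16)² = -(-28/13 + 16)² = -(180/13)² = -1*32400/169 = -32400/169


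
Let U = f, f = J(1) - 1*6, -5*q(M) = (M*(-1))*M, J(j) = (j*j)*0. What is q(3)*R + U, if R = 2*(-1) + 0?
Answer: -48/5 ≈ -9.6000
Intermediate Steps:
J(j) = 0 (J(j) = j²*0 = 0)
q(M) = M²/5 (q(M) = -M*(-1)*M/5 = -(-M)*M/5 = -(-1)*M²/5 = M²/5)
f = -6 (f = 0 - 1*6 = 0 - 6 = -6)
R = -2 (R = -2 + 0 = -2)
U = -6
q(3)*R + U = ((⅕)*3²)*(-2) - 6 = ((⅕)*9)*(-2) - 6 = (9/5)*(-2) - 6 = -18/5 - 6 = -48/5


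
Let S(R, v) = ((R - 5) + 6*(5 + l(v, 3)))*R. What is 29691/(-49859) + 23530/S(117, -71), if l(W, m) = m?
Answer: 4748975/7179696 ≈ 0.66144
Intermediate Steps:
S(R, v) = R*(43 + R) (S(R, v) = ((R - 5) + 6*(5 + 3))*R = ((-5 + R) + 6*8)*R = ((-5 + R) + 48)*R = (43 + R)*R = R*(43 + R))
29691/(-49859) + 23530/S(117, -71) = 29691/(-49859) + 23530/((117*(43 + 117))) = 29691*(-1/49859) + 23530/((117*160)) = -29691/49859 + 23530/18720 = -29691/49859 + 23530*(1/18720) = -29691/49859 + 181/144 = 4748975/7179696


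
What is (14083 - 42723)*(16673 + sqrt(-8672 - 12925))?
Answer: -477514720 - 28640*I*sqrt(21597) ≈ -4.7751e+8 - 4.2089e+6*I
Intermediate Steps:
(14083 - 42723)*(16673 + sqrt(-8672 - 12925)) = -28640*(16673 + sqrt(-21597)) = -28640*(16673 + I*sqrt(21597)) = -477514720 - 28640*I*sqrt(21597)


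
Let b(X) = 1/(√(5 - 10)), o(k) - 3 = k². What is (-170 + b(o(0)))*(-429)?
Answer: 72930 + 429*I*√5/5 ≈ 72930.0 + 191.85*I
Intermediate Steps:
o(k) = 3 + k²
b(X) = -I*√5/5 (b(X) = 1/(√(-5)) = 1/(I*√5) = -I*√5/5)
(-170 + b(o(0)))*(-429) = (-170 - I*√5/5)*(-429) = 72930 + 429*I*√5/5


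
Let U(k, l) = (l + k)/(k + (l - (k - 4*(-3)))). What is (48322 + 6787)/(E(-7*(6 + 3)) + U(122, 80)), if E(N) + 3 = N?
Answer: -1873706/2143 ≈ -874.34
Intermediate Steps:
E(N) = -3 + N
U(k, l) = (k + l)/(-12 + l) (U(k, l) = (k + l)/(k + (l - (k + 12))) = (k + l)/(k + (l - (12 + k))) = (k + l)/(k + (l + (-12 - k))) = (k + l)/(k + (-12 + l - k)) = (k + l)/(-12 + l))
(48322 + 6787)/(E(-7*(6 + 3)) + U(122, 80)) = (48322 + 6787)/((-3 - 7*(6 + 3)) + (122 + 80)/(-12 + 80)) = 55109/((-3 - 7*9) + 202/68) = 55109/((-3 - 63) + (1/68)*202) = 55109/(-66 + 101/34) = 55109/(-2143/34) = 55109*(-34/2143) = -1873706/2143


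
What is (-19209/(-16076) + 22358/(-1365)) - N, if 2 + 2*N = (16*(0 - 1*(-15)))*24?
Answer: -9072747769/3134820 ≈ -2894.2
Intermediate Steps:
N = 2879 (N = -1 + ((16*(0 - 1*(-15)))*24)/2 = -1 + ((16*(0 + 15))*24)/2 = -1 + ((16*15)*24)/2 = -1 + (240*24)/2 = -1 + (1/2)*5760 = -1 + 2880 = 2879)
(-19209/(-16076) + 22358/(-1365)) - N = (-19209/(-16076) + 22358/(-1365)) - 1*2879 = (-19209*(-1/16076) + 22358*(-1/1365)) - 2879 = (19209/16076 - 3194/195) - 2879 = -47600989/3134820 - 2879 = -9072747769/3134820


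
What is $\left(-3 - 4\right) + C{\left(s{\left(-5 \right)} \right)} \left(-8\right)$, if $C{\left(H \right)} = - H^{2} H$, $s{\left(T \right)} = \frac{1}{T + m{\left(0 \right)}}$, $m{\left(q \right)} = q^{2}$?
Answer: $- \frac{883}{125} \approx -7.064$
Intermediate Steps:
$s{\left(T \right)} = \frac{1}{T}$ ($s{\left(T \right)} = \frac{1}{T + 0^{2}} = \frac{1}{T + 0} = \frac{1}{T}$)
$C{\left(H \right)} = - H^{3}$
$\left(-3 - 4\right) + C{\left(s{\left(-5 \right)} \right)} \left(-8\right) = \left(-3 - 4\right) + - \left(\frac{1}{-5}\right)^{3} \left(-8\right) = -7 + - \left(- \frac{1}{5}\right)^{3} \left(-8\right) = -7 + \left(-1\right) \left(- \frac{1}{125}\right) \left(-8\right) = -7 + \frac{1}{125} \left(-8\right) = -7 - \frac{8}{125} = - \frac{883}{125}$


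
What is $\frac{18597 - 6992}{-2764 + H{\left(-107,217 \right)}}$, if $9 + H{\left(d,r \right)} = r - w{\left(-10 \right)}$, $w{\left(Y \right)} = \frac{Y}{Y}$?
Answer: $- \frac{11605}{2557} \approx -4.5385$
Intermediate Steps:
$w{\left(Y \right)} = 1$
$H{\left(d,r \right)} = -10 + r$ ($H{\left(d,r \right)} = -9 + \left(r - 1\right) = -9 + \left(-1 + r\right) = -10 + r$)
$\frac{18597 - 6992}{-2764 + H{\left(-107,217 \right)}} = \frac{18597 - 6992}{-2764 + \left(-10 + 217\right)} = \frac{11605}{-2764 + 207} = \frac{11605}{-2557} = 11605 \left(- \frac{1}{2557}\right) = - \frac{11605}{2557}$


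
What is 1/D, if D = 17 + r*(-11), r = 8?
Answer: -1/71 ≈ -0.014085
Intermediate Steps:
D = -71 (D = 17 + 8*(-11) = 17 - 88 = -71)
1/D = 1/(-71) = -1/71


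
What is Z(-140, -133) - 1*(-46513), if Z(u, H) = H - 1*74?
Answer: 46306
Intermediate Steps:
Z(u, H) = -74 + H (Z(u, H) = H - 74 = -74 + H)
Z(-140, -133) - 1*(-46513) = (-74 - 133) - 1*(-46513) = -207 + 46513 = 46306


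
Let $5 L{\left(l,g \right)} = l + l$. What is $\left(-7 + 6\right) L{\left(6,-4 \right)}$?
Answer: $- \frac{12}{5} \approx -2.4$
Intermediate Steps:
$L{\left(l,g \right)} = \frac{2 l}{5}$ ($L{\left(l,g \right)} = \frac{l + l}{5} = \frac{2 l}{5}$)
$\left(-7 + 6\right) L{\left(6,-4 \right)} = \left(-7 + 6\right) \frac{2}{5} \cdot 6 = \left(-1\right) \frac{12}{5} = - \frac{12}{5}$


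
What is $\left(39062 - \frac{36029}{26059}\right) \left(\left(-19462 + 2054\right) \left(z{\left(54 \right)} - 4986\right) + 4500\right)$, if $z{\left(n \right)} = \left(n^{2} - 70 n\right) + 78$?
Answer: $\frac{102280183754986404}{26059} \approx 3.9249 \cdot 10^{12}$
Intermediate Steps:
$z{\left(n \right)} = 78 + n^{2} - 70 n$
$\left(39062 - \frac{36029}{26059}\right) \left(\left(-19462 + 2054\right) \left(z{\left(54 \right)} - 4986\right) + 4500\right) = \left(39062 - \frac{36029}{26059}\right) \left(\left(-19462 + 2054\right) \left(\left(78 + 54^{2} - 3780\right) - 4986\right) + 4500\right) = \left(39062 - \frac{36029}{26059}\right) \left(- 17408 \left(\left(78 + 2916 - 3780\right) - 4986\right) + 4500\right) = \left(39062 - \frac{36029}{26059}\right) \left(- 17408 \left(-786 - 4986\right) + 4500\right) = \frac{1017880629 \left(\left(-17408\right) \left(-5772\right) + 4500\right)}{26059} = \frac{1017880629 \left(100478976 + 4500\right)}{26059} = \frac{1017880629}{26059} \cdot 100483476 = \frac{102280183754986404}{26059}$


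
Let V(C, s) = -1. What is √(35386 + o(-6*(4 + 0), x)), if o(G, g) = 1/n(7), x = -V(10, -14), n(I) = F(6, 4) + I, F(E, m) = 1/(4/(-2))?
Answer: 2*√1495065/13 ≈ 188.11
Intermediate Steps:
F(E, m) = -½ (F(E, m) = 1/(4*(-½)) = 1/(-2) = -½)
n(I) = -½ + I
x = 1 (x = -1*(-1) = 1)
o(G, g) = 2/13 (o(G, g) = 1/(-½ + 7) = 1/(13/2) = 2/13)
√(35386 + o(-6*(4 + 0), x)) = √(35386 + 2/13) = √(460020/13) = 2*√1495065/13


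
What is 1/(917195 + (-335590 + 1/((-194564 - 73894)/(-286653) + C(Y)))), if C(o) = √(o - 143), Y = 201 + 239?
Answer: 174714164010484591/101614630806761314869096 - 9129993601*√33/304843892420283944607288 ≈ 1.7194e-6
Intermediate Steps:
Y = 440
C(o) = √(-143 + o)
1/(917195 + (-335590 + 1/((-194564 - 73894)/(-286653) + C(Y)))) = 1/(917195 + (-335590 + 1/((-194564 - 73894)/(-286653) + √(-143 + 440)))) = 1/(917195 + (-335590 + 1/(-268458*(-1/286653) + √297))) = 1/(917195 + (-335590 + 1/(89486/95551 + 3*√33))) = 1/(581605 + 1/(89486/95551 + 3*√33))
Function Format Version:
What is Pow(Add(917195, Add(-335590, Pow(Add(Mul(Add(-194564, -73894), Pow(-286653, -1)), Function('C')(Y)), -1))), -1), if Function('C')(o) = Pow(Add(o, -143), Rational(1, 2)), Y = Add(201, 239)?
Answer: Add(Rational(174714164010484591, 101614630806761314869096), Mul(Rational(-9129993601, 304843892420283944607288), Pow(33, Rational(1, 2)))) ≈ 1.7194e-6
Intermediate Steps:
Y = 440
Function('C')(o) = Pow(Add(-143, o), Rational(1, 2))
Pow(Add(917195, Add(-335590, Pow(Add(Mul(Add(-194564, -73894), Pow(-286653, -1)), Function('C')(Y)), -1))), -1) = Pow(Add(917195, Add(-335590, Pow(Add(Mul(Add(-194564, -73894), Pow(-286653, -1)), Pow(Add(-143, 440), Rational(1, 2))), -1))), -1) = Pow(Add(917195, Add(-335590, Pow(Add(Mul(-268458, Rational(-1, 286653)), Pow(297, Rational(1, 2))), -1))), -1) = Pow(Add(917195, Add(-335590, Pow(Add(Rational(89486, 95551), Mul(3, Pow(33, Rational(1, 2)))), -1))), -1) = Pow(Add(581605, Pow(Add(Rational(89486, 95551), Mul(3, Pow(33, Rational(1, 2)))), -1)), -1)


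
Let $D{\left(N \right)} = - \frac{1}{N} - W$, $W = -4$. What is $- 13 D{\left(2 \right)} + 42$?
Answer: $- \frac{7}{2} \approx -3.5$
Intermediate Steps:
$D{\left(N \right)} = 4 - \frac{1}{N}$ ($D{\left(N \right)} = - \frac{1}{N} - -4 = - \frac{1}{N} + 4 = 4 - \frac{1}{N}$)
$- 13 D{\left(2 \right)} + 42 = - 13 \left(4 - \frac{1}{2}\right) + 42 = \left(-13\right) \frac{7}{2} + 42 = - \frac{91}{2} + 42 = - \frac{7}{2}$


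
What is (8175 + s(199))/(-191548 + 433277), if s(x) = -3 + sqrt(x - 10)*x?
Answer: 8172/241729 + 597*sqrt(21)/241729 ≈ 0.045124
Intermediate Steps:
s(x) = -3 + x*sqrt(-10 + x) (s(x) = -3 + sqrt(-10 + x)*x = -3 + x*sqrt(-10 + x))
(8175 + s(199))/(-191548 + 433277) = (8175 + (-3 + 199*sqrt(-10 + 199)))/(-191548 + 433277) = (8175 + (-3 + 199*sqrt(189)))/241729 = (8175 + (-3 + 199*(3*sqrt(21))))*(1/241729) = (8175 + (-3 + 597*sqrt(21)))*(1/241729) = (8172 + 597*sqrt(21))*(1/241729) = 8172/241729 + 597*sqrt(21)/241729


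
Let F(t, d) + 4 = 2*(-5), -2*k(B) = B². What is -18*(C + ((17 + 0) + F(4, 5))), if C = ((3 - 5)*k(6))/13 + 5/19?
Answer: -26820/247 ≈ -108.58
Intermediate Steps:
k(B) = -B²/2
F(t, d) = -14 (F(t, d) = -4 + 2*(-5) = -4 - 10 = -14)
C = 749/247 (C = ((3 - 5)*(-½*6²))/13 + 5/19 = -(-1)*36*(1/13) + 5*(1/19) = -2*(-18)*(1/13) + 5/19 = 36*(1/13) + 5/19 = 36/13 + 5/19 = 749/247 ≈ 3.0324)
-18*(C + ((17 + 0) + F(4, 5))) = -18*(749/247 + ((17 + 0) - 14)) = -18*(749/247 + (17 - 14)) = -18*(749/247 + 3) = -18*1490/247 = -26820/247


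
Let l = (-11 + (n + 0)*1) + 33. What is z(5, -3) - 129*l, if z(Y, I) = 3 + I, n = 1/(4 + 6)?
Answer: -28509/10 ≈ -2850.9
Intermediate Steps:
n = 1/10 ≈ 0.10000
l = 221/10 (l = (-11 + (1/10 + 0)*1) + 33 = (-11 + (1/10)*1) + 33 = (-11 + 1/10) + 33 = -109/10 + 33 = 221/10 ≈ 22.100)
z(5, -3) - 129*l = (3 - 3) - 129*221/10 = 0 - 28509/10 = -28509/10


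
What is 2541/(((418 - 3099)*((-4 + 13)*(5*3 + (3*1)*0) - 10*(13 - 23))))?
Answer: -363/90005 ≈ -0.0040331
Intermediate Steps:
2541/(((418 - 3099)*((-4 + 13)*(5*3 + (3*1)*0) - 10*(13 - 23)))) = 2541/((-2681*(9*(15 + 3*0) - 10*(-10)))) = 2541/((-2681*(9*(15 + 0) + 100))) = 2541/((-2681*(9*15 + 100))) = 2541/((-2681*(135 + 100))) = 2541/((-2681*235)) = 2541/(-630035) = 2541*(-1/630035) = -363/90005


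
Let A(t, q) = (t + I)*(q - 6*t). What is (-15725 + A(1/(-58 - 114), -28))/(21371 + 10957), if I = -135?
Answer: -176757695/478195776 ≈ -0.36963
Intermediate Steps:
A(t, q) = (-135 + t)*(q - 6*t) (A(t, q) = (t - 135)*(q - 6*t) = (-135 + t)*(q - 6*t))
(-15725 + A(1/(-58 - 114), -28))/(21371 + 10957) = (-15725 + (-135*(-28) - 6/(-58 - 114)² + 810/(-58 - 114) - 28/(-58 - 114)))/(21371 + 10957) = (-15725 + (3780 - 6*(1/(-172))² + 810/(-172) - 28/(-172)))/32328 = (-15725 + (3780 - 6*(-1/172)² + 810*(-1/172) - 28*(-1/172)))*(1/32328) = (-15725 + (3780 - 6*1/29584 - 405/86 + 7/43))*(1/32328) = (-15725 + (3780 - 3/14792 - 405/86 + 7/43))*(1/32328) = (-15725 + 55846505/14792)*(1/32328) = -176757695/14792*1/32328 = -176757695/478195776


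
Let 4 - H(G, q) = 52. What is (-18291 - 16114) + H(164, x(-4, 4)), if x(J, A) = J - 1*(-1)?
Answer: -34453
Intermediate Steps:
x(J, A) = 1 + J (x(J, A) = J + 1 = 1 + J)
H(G, q) = -48 (H(G, q) = 4 - 1*52 = 4 - 52 = -48)
(-18291 - 16114) + H(164, x(-4, 4)) = (-18291 - 16114) - 48 = -34405 - 48 = -34453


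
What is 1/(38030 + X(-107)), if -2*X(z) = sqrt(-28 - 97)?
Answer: 30424/1157024745 + 2*I*sqrt(5)/1157024745 ≈ 2.6295e-5 + 3.8652e-9*I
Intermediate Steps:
X(z) = -5*I*sqrt(5)/2 (X(z) = -sqrt(-28 - 97)/2 = -5*I*sqrt(5)/2)
1/(38030 + X(-107)) = 1/(38030 - 5*I*sqrt(5)/2)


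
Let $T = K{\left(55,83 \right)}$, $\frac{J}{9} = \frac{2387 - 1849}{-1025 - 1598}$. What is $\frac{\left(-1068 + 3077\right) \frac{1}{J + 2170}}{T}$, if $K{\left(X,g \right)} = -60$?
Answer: $- \frac{5269607}{341224080} \approx -0.015443$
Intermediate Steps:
$J = - \frac{4842}{2623}$ ($J = 9 \frac{2387 - 1849}{-1025 - 1598} = 9 \frac{538}{-2623} = 9 \cdot 538 \left(- \frac{1}{2623}\right) = 9 \left(- \frac{538}{2623}\right) = - \frac{4842}{2623} \approx -1.846$)
$T = -60$
$\frac{\left(-1068 + 3077\right) \frac{1}{J + 2170}}{T} = \frac{\left(-1068 + 3077\right) \frac{1}{- \frac{4842}{2623} + 2170}}{-60} = \frac{2009}{\frac{5687068}{2623}} \left(- \frac{1}{60}\right) = 2009 \cdot \frac{2623}{5687068} \left(- \frac{1}{60}\right) = \frac{5269607}{5687068} \left(- \frac{1}{60}\right) = - \frac{5269607}{341224080}$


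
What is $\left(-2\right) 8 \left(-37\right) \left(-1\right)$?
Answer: $-592$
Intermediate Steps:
$\left(-2\right) 8 \left(-37\right) \left(-1\right) = \left(-16\right) \left(-37\right) \left(-1\right) = 592 \left(-1\right) = -592$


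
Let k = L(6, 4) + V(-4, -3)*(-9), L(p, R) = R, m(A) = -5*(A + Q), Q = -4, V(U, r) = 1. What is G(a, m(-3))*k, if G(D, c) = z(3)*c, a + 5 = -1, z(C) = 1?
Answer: -175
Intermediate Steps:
a = -6 (a = -5 - 1 = -6)
m(A) = 20 - 5*A (m(A) = -5*(A - 4) = -5*(-4 + A) = 20 - 5*A)
G(D, c) = c (G(D, c) = 1*c = c)
k = -5 (k = 4 + 1*(-9) = 4 - 9 = -5)
G(a, m(-3))*k = (20 - 5*(-3))*(-5) = (20 + 15)*(-5) = 35*(-5) = -175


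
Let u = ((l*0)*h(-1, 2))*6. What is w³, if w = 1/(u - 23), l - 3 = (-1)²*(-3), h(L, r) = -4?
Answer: -1/12167 ≈ -8.2190e-5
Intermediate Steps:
l = 0 (l = 3 + (-1)²*(-3) = 3 + 1*(-3) = 3 - 3 = 0)
u = 0 (u = ((0*0)*(-4))*6 = (0*(-4))*6 = 0*6 = 0)
w = -1/23 (w = 1/(0 - 23) = 1/(-23) = -1/23 ≈ -0.043478)
w³ = (-1/23)³ = -1/12167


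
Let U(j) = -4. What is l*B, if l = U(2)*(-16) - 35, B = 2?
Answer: 58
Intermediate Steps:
l = 29 (l = -4*(-16) - 35 = 64 - 35 = 29)
l*B = 29*2 = 58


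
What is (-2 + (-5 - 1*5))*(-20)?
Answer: 240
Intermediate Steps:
(-2 + (-5 - 1*5))*(-20) = (-2 + (-5 - 5))*(-20) = (-2 - 10)*(-20) = -12*(-20) = 240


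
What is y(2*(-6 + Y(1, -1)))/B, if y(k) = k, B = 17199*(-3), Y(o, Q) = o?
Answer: 10/51597 ≈ 0.00019381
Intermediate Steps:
B = -51597
y(2*(-6 + Y(1, -1)))/B = (2*(-6 + 1))/(-51597) = (2*(-5))*(-1/51597) = -10*(-1/51597) = 10/51597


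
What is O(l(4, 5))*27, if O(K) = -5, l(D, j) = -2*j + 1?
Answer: -135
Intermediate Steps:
l(D, j) = 1 - 2*j
O(l(4, 5))*27 = -5*27 = -135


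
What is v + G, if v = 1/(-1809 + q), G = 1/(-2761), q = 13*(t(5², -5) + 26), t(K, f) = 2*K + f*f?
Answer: -3257/1369456 ≈ -0.0023783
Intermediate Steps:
t(K, f) = f² + 2*K (t(K, f) = 2*K + f² = f² + 2*K)
q = 1313 (q = 13*(((-5)² + 2*5²) + 26) = 13*((25 + 2*25) + 26) = 13*((25 + 50) + 26) = 13*(75 + 26) = 13*101 = 1313)
G = -1/2761 ≈ -0.00036219
v = -1/496 (v = 1/(-1809 + 1313) = 1/(-496) = -1/496 ≈ -0.0020161)
v + G = -1/496 - 1/2761 = -3257/1369456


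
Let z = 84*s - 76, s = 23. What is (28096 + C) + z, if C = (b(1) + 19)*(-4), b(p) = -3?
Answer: 29888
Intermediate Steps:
z = 1856 (z = 84*23 - 76 = 1932 - 76 = 1856)
C = -64 (C = (-3 + 19)*(-4) = 16*(-4) = -64)
(28096 + C) + z = (28096 - 64) + 1856 = 28032 + 1856 = 29888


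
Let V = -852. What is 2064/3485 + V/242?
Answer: -1234866/421685 ≈ -2.9284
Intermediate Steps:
2064/3485 + V/242 = 2064/3485 - 852/242 = 2064*(1/3485) - 852*1/242 = 2064/3485 - 426/121 = -1234866/421685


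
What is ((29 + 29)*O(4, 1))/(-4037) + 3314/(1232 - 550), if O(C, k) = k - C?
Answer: 613513/125147 ≈ 4.9023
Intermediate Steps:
((29 + 29)*O(4, 1))/(-4037) + 3314/(1232 - 550) = ((29 + 29)*(1 - 1*4))/(-4037) + 3314/(1232 - 550) = (58*(1 - 4))*(-1/4037) + 3314/682 = (58*(-3))*(-1/4037) + 3314*(1/682) = -174*(-1/4037) + 1657/341 = 174/4037 + 1657/341 = 613513/125147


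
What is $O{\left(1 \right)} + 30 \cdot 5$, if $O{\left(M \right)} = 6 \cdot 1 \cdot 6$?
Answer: $186$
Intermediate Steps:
$O{\left(M \right)} = 36$ ($O{\left(M \right)} = 6 \cdot 6 = 36$)
$O{\left(1 \right)} + 30 \cdot 5 = 36 + 30 \cdot 5 = 36 + 150 = 186$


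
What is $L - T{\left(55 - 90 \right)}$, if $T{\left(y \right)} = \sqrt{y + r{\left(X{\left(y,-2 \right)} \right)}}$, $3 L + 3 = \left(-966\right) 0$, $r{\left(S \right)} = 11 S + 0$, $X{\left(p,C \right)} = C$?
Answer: $-1 - i \sqrt{57} \approx -1.0 - 7.5498 i$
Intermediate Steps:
$r{\left(S \right)} = 11 S$
$L = -1$ ($L = -1 + \frac{\left(-966\right) 0}{3} = -1 + \frac{1}{3} \cdot 0 = -1 + 0 = -1$)
$T{\left(y \right)} = \sqrt{-22 + y}$ ($T{\left(y \right)} = \sqrt{y + 11 \left(-2\right)} = \sqrt{y - 22} = \sqrt{-22 + y}$)
$L - T{\left(55 - 90 \right)} = -1 - \sqrt{-22 + \left(55 - 90\right)} = -1 - \sqrt{-22 - 35} = -1 - \sqrt{-57} = -1 - i \sqrt{57}$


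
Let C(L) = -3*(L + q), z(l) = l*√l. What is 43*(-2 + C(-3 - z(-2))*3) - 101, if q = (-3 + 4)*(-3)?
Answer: 2135 - 774*I*√2 ≈ 2135.0 - 1094.6*I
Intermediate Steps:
z(l) = l^(3/2)
q = -3 (q = 1*(-3) = -3)
C(L) = 9 - 3*L (C(L) = -3*(L - 3) = -3*(-3 + L) = 9 - 3*L)
43*(-2 + C(-3 - z(-2))*3) - 101 = 43*(-2 + (9 - 3*(-3 - (-2)^(3/2)))*3) - 101 = 43*(-2 + (9 - 3*(-3 - (-2)*I*√2))*3) - 101 = 43*(-2 + (9 - 3*(-3 + 2*I*√2))*3) - 101 = 43*(-2 + (9 + (9 - 6*I*√2))*3) - 101 = 43*(-2 + (18 - 6*I*√2)*3) - 101 = 43*(-2 + (54 - 18*I*√2)) - 101 = 43*(52 - 18*I*√2) - 101 = (2236 - 774*I*√2) - 101 = 2135 - 774*I*√2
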